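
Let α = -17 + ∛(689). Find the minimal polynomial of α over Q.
m_α(x) = x^3 + 51x^2 + 867x + 4224

Set β = α + 17 = ∛(689), so β^3 = 689. Then (α + 17)^3 - 689 = 0, i.e. α is a root of g(x) = (x + 17)^3 - 689 = x^3 + 51x^2 + 867x + 4224. Since g(x) = h(x + 17) where h(x) = x^3 - 689, and h is irreducible over Q (because 689 is not a perfect cube, so h has no rational root, and a monic cubic with no rational root is irreducible), g is also irreducible (irreducibility is preserved under the substitution x → x + 17). Hence m_α(x) = x^3 + 51x^2 + 867x + 4224.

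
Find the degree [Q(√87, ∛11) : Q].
[Q(√87, ∛11) : Q] = 6

Let L = Q(√87, ∛11). Since Q(√87) ⊂ L and [Q(√87):Q] = 2, the tower law gives 2 | [L:Q]. Likewise Q(∛11) ⊂ L with [Q(∛11):Q] = 3 (because 11 is not a perfect cube), so 3 | [L:Q]. As gcd(2,3) = 1, [L:Q] is divisible by 6. Conversely L is generated over Q by √87 and ∛11, so [L:Q] ≤ 2·3 = 6. Therefore [Q(√87, ∛11) : Q] = 6.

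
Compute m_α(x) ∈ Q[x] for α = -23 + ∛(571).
m_α(x) = x^3 + 69x^2 + 1587x + 11596

Set β = α + 23 = ∛(571), so β^3 = 571. Then (α + 23)^3 - 571 = 0, i.e. α is a root of g(x) = (x + 23)^3 - 571 = x^3 + 69x^2 + 1587x + 11596. Since g(x) = h(x + 23) where h(x) = x^3 - 571, and h is irreducible over Q (because 571 is not a perfect cube, so h has no rational root, and a monic cubic with no rational root is irreducible), g is also irreducible (irreducibility is preserved under the substitution x → x + 23). Hence m_α(x) = x^3 + 69x^2 + 1587x + 11596.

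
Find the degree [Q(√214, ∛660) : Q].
[Q(√214, ∛660) : Q] = 6

Let L = Q(√214, ∛660). Since Q(√214) ⊂ L and [Q(√214):Q] = 2, the tower law gives 2 | [L:Q]. Likewise Q(∛660) ⊂ L with [Q(∛660):Q] = 3 (because 660 is not a perfect cube), so 3 | [L:Q]. As gcd(2,3) = 1, [L:Q] is divisible by 6. Conversely L is generated over Q by √214 and ∛660, so [L:Q] ≤ 2·3 = 6. Therefore [Q(√214, ∛660) : Q] = 6.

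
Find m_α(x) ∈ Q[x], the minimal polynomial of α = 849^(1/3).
m_α(x) = x^3 - 849

α satisfies α^3 = 849, so x^3 - 849 annihilates α. By the rational root test, a rational root p/q (in lowest terms) of x^3 - 849 would satisfy p^3 = 849 q^3, forcing q = 1 and p^3 = 849; but 849 is not a perfect cube, contradiction. A monic cubic over Q with no rational root is irreducible (any nontrivial factorization would include a linear factor). Hence x^3 - 849 is the minimal polynomial of α, and in particular [Q(α):Q] = 3.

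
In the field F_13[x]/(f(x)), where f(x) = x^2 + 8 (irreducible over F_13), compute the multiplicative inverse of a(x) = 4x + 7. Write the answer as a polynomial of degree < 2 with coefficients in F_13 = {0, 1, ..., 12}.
a(x)^(-1) ≡ 6x + 9 (mod f(x))

Since f is irreducible over F_13, F_13[x]/(f) is a field and a(x) ≠ 0 has an inverse. Apply the extended Euclidean algorithm to f(x) and a(x) in F_13[x]: f(x) = (10x + 2)·a(x) + (7). The last nonzero remainder is the constant 7 = gcd(f, a) in F_13. Back-substituting through the division chain expresses 7 = s(x)·a(x) + t(x)·f(x) with s(x) ≡ 3x + 11 (mod f), so (3x + 11)·a(x) ≡ 7 (mod f). Multiplying by 7^(-1) ≡ 2 in F_13 gives a(x)^(-1) ≡ 2·(3x + 11) ≡ 6x + 9 (mod f). Check: (4x + 7)·(6x + 9) = 11x^2 + 11 ≡ 1 (mod x^2 + 8).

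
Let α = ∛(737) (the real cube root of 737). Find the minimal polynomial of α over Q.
m_α(x) = x^3 - 737

α satisfies α^3 = 737, so x^3 - 737 annihilates α. By the rational root test, a rational root p/q (in lowest terms) of x^3 - 737 would satisfy p^3 = 737 q^3, forcing q = 1 and p^3 = 737; but 737 is not a perfect cube, contradiction. A monic cubic over Q with no rational root is irreducible (any nontrivial factorization would include a linear factor). Hence x^3 - 737 is the minimal polynomial of α, and in particular [Q(α):Q] = 3.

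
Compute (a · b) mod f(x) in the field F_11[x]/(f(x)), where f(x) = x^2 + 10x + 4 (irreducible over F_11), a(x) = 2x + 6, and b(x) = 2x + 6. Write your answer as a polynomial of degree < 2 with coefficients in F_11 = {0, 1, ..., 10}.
a · b ≡ 6x + 9 (mod f(x))

Multiply in F_11[x]: a(x)·b(x) = (2x + 6)·(2x + 6) = 4x^2 + 2x + 3. This has degree ≥ 2, so divide by f(x) over F_11: 4x^2 + 2x + 3 = (4)·(x^2 + 10x + 4) + (6x + 9). Hence a·b ≡ 6x + 9 (mod f). (F_11[x]/(f) is a field with 11^2 = 121 elements since f is irreducible of degree 2.)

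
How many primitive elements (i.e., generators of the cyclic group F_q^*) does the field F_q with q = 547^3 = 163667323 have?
There are φ(163667322) = 42830208 primitive elements

F_q^* is cyclic of order q - 1 = 163667322. A cyclic group of order m has exactly φ(m) generators. Here m = 163667322 = 2 · 3^2 · 7 · 13 · 163 · 613, so the number of primitive elements is φ(163667322) = 42830208.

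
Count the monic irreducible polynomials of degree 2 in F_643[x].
There are 206403 monic irreducible polynomials of degree 2 over F_643

Each element of F_{643^2} that lies in no proper subfield is a root of exactly one monic irreducible of degree 2 over F_643, and each such polynomial has 2 distinct roots in F_{643^2}. By Möbius inversion the count is N_643(2) = (1/2) Σ_{d|2} μ(2/d) · 643^d = (1/2)(μ(2)·643^1 + μ(1)·643^2) = 412806/2 = 206403.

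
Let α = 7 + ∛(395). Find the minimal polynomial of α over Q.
m_α(x) = x^3 - 21x^2 + 147x - 738

Set β = α - 7 = ∛(395), so β^3 = 395. Then (α - 7)^3 - 395 = 0, i.e. α is a root of g(x) = (x - 7)^3 - 395 = x^3 - 21x^2 + 147x - 738. Since g(x) = h(x - 7) where h(x) = x^3 - 395, and h is irreducible over Q (because 395 is not a perfect cube, so h has no rational root, and a monic cubic with no rational root is irreducible), g is also irreducible (irreducibility is preserved under the substitution x → x - 7). Hence m_α(x) = x^3 - 21x^2 + 147x - 738.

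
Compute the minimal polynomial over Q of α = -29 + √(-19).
m_α(x) = x^2 + 58x + 860

From α + 29 = √(-19), squaring gives (α + 29)^2 = -19, i.e. α^2 + 58α + 841 = -19, so α^2 + 58α + 860 = 0. The discriminant of x^2 + 58x + 860 is (58)^2 - 4·(860) = 3364 - 3440 = -76, and 4·(-19) is not a perfect square in Q since -19 is squarefree and ≠ 1. Hence x^2 + 58x + 860 is irreducible over Q and is the minimal polynomial of α.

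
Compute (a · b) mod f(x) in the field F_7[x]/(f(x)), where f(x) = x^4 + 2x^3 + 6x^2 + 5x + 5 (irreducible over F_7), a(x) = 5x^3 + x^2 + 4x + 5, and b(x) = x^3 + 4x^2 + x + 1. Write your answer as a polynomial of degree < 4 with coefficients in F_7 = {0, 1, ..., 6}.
a · b ≡ 4x^2 + 2x + 4 (mod f(x))

Multiply in F_7[x]: a(x)·b(x) = (5x^3 + x^2 + 4x + 5)·(x^3 + 4x^2 + x + 1) = 5x^6 + 6x^4 + 6x^3 + 4x^2 + 2x + 5. This has degree ≥ 4, so divide by f(x) over F_7: 5x^6 + 6x^4 + 6x^3 + 4x^2 + 2x + 5 = (5x^2 + 4x + 3)·(x^4 + 2x^3 + 6x^2 + 5x + 5) + (4x^2 + 2x + 4). Hence a·b ≡ 4x^2 + 2x + 4 (mod f). (F_7[x]/(f) is a field with 7^4 = 2401 elements since f is irreducible of degree 4.)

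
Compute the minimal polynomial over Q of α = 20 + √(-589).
m_α(x) = x^2 - 40x + 989

From α - 20 = √(-589), squaring gives (α - 20)^2 = -589, i.e. α^2 - 40α + 400 = -589, so α^2 - 40α + 989 = 0. The discriminant of x^2 - 40x + 989 is (-40)^2 - 4·(989) = 1600 - 3956 = -2356, and 4·(-589) is not a perfect square in Q since -589 is squarefree and ≠ 1. Hence x^2 - 40x + 989 is irreducible over Q and is the minimal polynomial of α.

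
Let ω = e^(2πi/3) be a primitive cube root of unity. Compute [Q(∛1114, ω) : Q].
[Q(∛1114, ω) : Q] = 6

[Q(∛1114):Q] = 3 (min poly x^3 - 1114, irreducible since 1114 is not a perfect cube). [Q(ω):Q] = 2 (min poly x^2 + x + 1). Since Q(∛1114) ⊂ R and ω ∉ R, we have ω ∉ Q(∛1114), so x^2 + x + 1 remains irreducible over Q(∛1114) and [Q(∛1114, ω) : Q(∛1114)] = 2. By the tower law, [Q(∛1114, ω) : Q] = 3 · 2 = 6. (In fact Q(∛1114, ω) is the splitting field of x^3 - 1114 over Q.)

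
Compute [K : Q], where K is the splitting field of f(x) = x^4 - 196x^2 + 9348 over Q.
[K : Q] = 4

Solving the quadratic in x^2: x^2 = (196 ± √(196^2 - 4·9348))/2 = (196 ± √1024)/2 = (196 ± 32)/2, giving x^2 = 114 or x^2 = 82. So f(x) = (x^2 - 114)(x^2 - 82) and the roots of f are ±√114, ±√82. Hence the splitting field is K = Q(√114, √82). Since 114 and 82 are distinct squarefree integers > 1, their product 9348 is not a perfect square, so √82 ∉ Q(√114). By the tower law [K:Q] = [Q(√114,√82):Q(√114)] · [Q(√114):Q] = 2 · 2 = 4.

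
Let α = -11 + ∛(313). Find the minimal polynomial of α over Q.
m_α(x) = x^3 + 33x^2 + 363x + 1018

Set β = α + 11 = ∛(313), so β^3 = 313. Then (α + 11)^3 - 313 = 0, i.e. α is a root of g(x) = (x + 11)^3 - 313 = x^3 + 33x^2 + 363x + 1018. Since g(x) = h(x + 11) where h(x) = x^3 - 313, and h is irreducible over Q (because 313 is not a perfect cube, so h has no rational root, and a monic cubic with no rational root is irreducible), g is also irreducible (irreducibility is preserved under the substitution x → x + 11). Hence m_α(x) = x^3 + 33x^2 + 363x + 1018.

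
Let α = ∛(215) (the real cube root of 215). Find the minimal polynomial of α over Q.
m_α(x) = x^3 - 215

α satisfies α^3 = 215, so x^3 - 215 annihilates α. By the rational root test, a rational root p/q (in lowest terms) of x^3 - 215 would satisfy p^3 = 215 q^3, forcing q = 1 and p^3 = 215; but 215 is not a perfect cube, contradiction. A monic cubic over Q with no rational root is irreducible (any nontrivial factorization would include a linear factor). Hence x^3 - 215 is the minimal polynomial of α, and in particular [Q(α):Q] = 3.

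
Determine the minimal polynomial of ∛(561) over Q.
m_α(x) = x^3 - 561

α satisfies α^3 = 561, so x^3 - 561 annihilates α. By the rational root test, a rational root p/q (in lowest terms) of x^3 - 561 would satisfy p^3 = 561 q^3, forcing q = 1 and p^3 = 561; but 561 is not a perfect cube, contradiction. A monic cubic over Q with no rational root is irreducible (any nontrivial factorization would include a linear factor). Hence x^3 - 561 is the minimal polynomial of α, and in particular [Q(α):Q] = 3.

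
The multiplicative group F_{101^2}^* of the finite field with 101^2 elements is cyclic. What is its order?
|F_{101^2}^*| = 10200

F_{101^2} has 101^2 = 10201 elements; its multiplicative group consists of all nonzero elements, so |F_{101^2}^*| = 10201 - 1 = 10200. (It is cyclic since any finite subgroup of the multiplicative group of a field is cyclic.)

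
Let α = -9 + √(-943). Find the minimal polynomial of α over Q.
m_α(x) = x^2 + 18x + 1024

From α + 9 = √(-943), squaring gives (α + 9)^2 = -943, i.e. α^2 + 18α + 81 = -943, so α^2 + 18α + 1024 = 0. The discriminant of x^2 + 18x + 1024 is (18)^2 - 4·(1024) = 324 - 4096 = -3772, and 4·(-943) is not a perfect square in Q since -943 is squarefree and ≠ 1. Hence x^2 + 18x + 1024 is irreducible over Q and is the minimal polynomial of α.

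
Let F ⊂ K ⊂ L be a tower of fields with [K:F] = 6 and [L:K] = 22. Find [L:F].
[L:F] = 132

The tower law says that for any tower of field extensions F ⊂ K ⊂ L with finite degrees, [L:F] = [L:K] · [K:F]. Here this gives [L:F] = 22 · 6 = 132.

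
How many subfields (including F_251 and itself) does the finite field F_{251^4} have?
F_{251^4} has 3 subfields

The subfields of F_{p^n} are exactly the fields F_{p^d} for d | n (each is the fixed field of the unique index-d subgroup of Gal(F_{p^n}/F_p) ≅ Z/nZ). The divisors of n = 4 are {1, 2, 4}, giving 3 subfields: F_{251^1}, F_{251^2}, F_{251^4}.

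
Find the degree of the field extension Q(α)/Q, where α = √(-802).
[Q(α):Q] = 2

[Q(α):Q] equals the degree of the minimal polynomial of α. Here α^2 = -802 and x^2 + 802 is irreducible (d = -802 is squarefree, ≠ 1, hence not a square), so deg(m_α) = 2. Thus [Q(α):Q] = 2.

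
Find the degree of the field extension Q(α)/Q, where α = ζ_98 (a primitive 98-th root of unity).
[Q(α):Q] = 42

The minimal polynomial of ζ_98 over Q is the 98-th cyclotomic polynomial Φ_98(x), which is irreducible over Q and has degree φ(98) = 42. Hence [Q(α):Q] = φ(98) = 42.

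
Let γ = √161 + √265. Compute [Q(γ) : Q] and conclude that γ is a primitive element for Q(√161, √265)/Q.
[Q(γ) : Q] = 4 (equivalently, Q(γ) = Q(√161, √265))

Obviously Q(γ) ⊆ Q(√161, √265), and [Q(√161, √265):Q] = 4 (since 161, 265 are distinct squarefree integers > 1 with 42665 not a perfect square). To show equality we compute the minimal polynomial of γ. From γ = √161 + √265: γ^2 = 161 + 2√(42665) + 265 = 426 + 2√(42665), so γ^2 - 426 = 2√(42665); squaring, (γ^2 - 426)^2 = 4·42665, i.e. γ^4 - 852γ^2 + 181476 - 170660 = 0, i.e. γ^4 - 852γ^2 + 10816 = 0. So γ is a root of x^4 - 852x^2 + 10816. This polynomial is irreducible over Q: it has no rational root (each ±√161 ± √265 is irrational), and any factorization into two quadratics over Q would force √(42665) ∈ Q (pairing opposite roots) or √161, √265 ∈ Q (other pairings), all impossible. Hence [Q(γ):Q] = 4 = [Q(√161, √265):Q], so Q(γ) = Q(√161, √265).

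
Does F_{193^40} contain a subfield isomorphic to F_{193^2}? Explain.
Yes: F_{193^2} is a subfield of F_{193^40}

F_{p^m} embeds in F_{p^n} iff m | n (since F_{p^n} is the splitting field of x^(p^n) - x, and F_{p^m} ⊂ F_{p^n} forces p^n to be a power of p^m, i.e. m | n; conversely if m | n then every root of x^(p^m) - x is a root of x^(p^n) - x). Here 2 | 40 (since 40 = 20·2), so F_{193^2} is a subfield of F_{193^40}, and [F_{193^40} : F_{193^2}] = 40/2 = 20.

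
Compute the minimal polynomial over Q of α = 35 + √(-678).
m_α(x) = x^2 - 70x + 1903

From α - 35 = √(-678), squaring gives (α - 35)^2 = -678, i.e. α^2 - 70α + 1225 = -678, so α^2 - 70α + 1903 = 0. The discriminant of x^2 - 70x + 1903 is (-70)^2 - 4·(1903) = 4900 - 7612 = -2712, and 4·(-678) is not a perfect square in Q since -678 is squarefree and ≠ 1. Hence x^2 - 70x + 1903 is irreducible over Q and is the minimal polynomial of α.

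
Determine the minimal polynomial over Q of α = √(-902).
m_α(x) = x^2 + 902

α satisfies α^2 + 902 = 0, so x^2 + 902 annihilates α. Since d = -902 is squarefree and ≠ 1, it is not a perfect square in Q, so x^2 + 902 has no rational root and is therefore irreducible over Q (a degree-2 polynomial over a field is irreducible iff it has no root). Hence m_α(x) = x^2 + 902.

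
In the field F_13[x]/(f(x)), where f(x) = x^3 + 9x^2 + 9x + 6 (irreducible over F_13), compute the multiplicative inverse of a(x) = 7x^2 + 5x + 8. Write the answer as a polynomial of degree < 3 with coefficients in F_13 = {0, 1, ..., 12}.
a(x)^(-1) ≡ 12x^2 + 7x + 4 (mod f(x))

Since f is irreducible over F_13, F_13[x]/(f) is a field and a(x) ≠ 0 has an inverse. Apply the extended Euclidean algorithm to f(x) and a(x) in F_13[x]: f(x) = (2x + 11)·a(x) + (3x + 9);  a(x) = (11x + 12)·(3x + 9) + (4). The last nonzero remainder is the constant 4 = gcd(f, a) in F_13. Back-substituting through the division chain expresses 4 = s(x)·a(x) + t(x)·f(x) with s(x) ≡ 9x^2 + 2x + 3 (mod f), so (9x^2 + 2x + 3)·a(x) ≡ 4 (mod f). Multiplying by 4^(-1) ≡ 10 in F_13 gives a(x)^(-1) ≡ 10·(9x^2 + 2x + 3) ≡ 12x^2 + 7x + 4 (mod f). Check: (7x^2 + 5x + 8)·(12x^2 + 7x + 4) = 6x^4 + 5x^3 + 3x^2 + 11x + 6 ≡ 1 (mod x^3 + 9x^2 + 9x + 6).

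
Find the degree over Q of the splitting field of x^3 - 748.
[K : Q] = 6

The roots of x^3 - 748 are ∛748, ω∛748, ω^2∛748 where ω = e^(2πi/3) is a primitive cube root of unity, so K = Q(∛748, ω). Now [Q(∛748):Q] = 3 (since 748 is not a perfect cube, x^3 - 748 is irreducible) and [Q(ω):Q] = 2. Both 2 and 3 divide [K:Q], and [K:Q] ≤ 3·2 = 6, so [K:Q] = 6. (Equivalently: Q(∛748) ⊂ R but ω ∉ R, so [K : Q(∛748)] = 2.)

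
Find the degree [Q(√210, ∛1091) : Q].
[Q(√210, ∛1091) : Q] = 6

Let L = Q(√210, ∛1091). Since Q(√210) ⊂ L and [Q(√210):Q] = 2, the tower law gives 2 | [L:Q]. Likewise Q(∛1091) ⊂ L with [Q(∛1091):Q] = 3 (because 1091 is not a perfect cube), so 3 | [L:Q]. As gcd(2,3) = 1, [L:Q] is divisible by 6. Conversely L is generated over Q by √210 and ∛1091, so [L:Q] ≤ 2·3 = 6. Therefore [Q(√210, ∛1091) : Q] = 6.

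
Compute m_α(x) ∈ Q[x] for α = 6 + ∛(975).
m_α(x) = x^3 - 18x^2 + 108x - 1191

Set β = α - 6 = ∛(975), so β^3 = 975. Then (α - 6)^3 - 975 = 0, i.e. α is a root of g(x) = (x - 6)^3 - 975 = x^3 - 18x^2 + 108x - 1191. Since g(x) = h(x - 6) where h(x) = x^3 - 975, and h is irreducible over Q (because 975 is not a perfect cube, so h has no rational root, and a monic cubic with no rational root is irreducible), g is also irreducible (irreducibility is preserved under the substitution x → x - 6). Hence m_α(x) = x^3 - 18x^2 + 108x - 1191.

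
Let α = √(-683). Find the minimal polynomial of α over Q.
m_α(x) = x^2 + 683

α satisfies α^2 + 683 = 0, so x^2 + 683 annihilates α. Since d = -683 is squarefree and ≠ 1, it is not a perfect square in Q, so x^2 + 683 has no rational root and is therefore irreducible over Q (a degree-2 polynomial over a field is irreducible iff it has no root). Hence m_α(x) = x^2 + 683.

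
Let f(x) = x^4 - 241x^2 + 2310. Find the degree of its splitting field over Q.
[K : Q] = 4

Solving the quadratic in x^2: x^2 = (241 ± √(241^2 - 4·2310))/2 = (241 ± √48841)/2 = (241 ± 221)/2, giving x^2 = 231 or x^2 = 10. So f(x) = (x^2 - 231)(x^2 - 10) and the roots of f are ±√231, ±√10. Hence the splitting field is K = Q(√231, √10). Since 231 and 10 are distinct squarefree integers > 1, their product 2310 is not a perfect square, so √10 ∉ Q(√231). By the tower law [K:Q] = [Q(√231,√10):Q(√231)] · [Q(√231):Q] = 2 · 2 = 4.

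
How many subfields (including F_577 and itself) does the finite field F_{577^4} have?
F_{577^4} has 3 subfields

The subfields of F_{p^n} are exactly the fields F_{p^d} for d | n (each is the fixed field of the unique index-d subgroup of Gal(F_{p^n}/F_p) ≅ Z/nZ). The divisors of n = 4 are {1, 2, 4}, giving 3 subfields: F_{577^1}, F_{577^2}, F_{577^4}.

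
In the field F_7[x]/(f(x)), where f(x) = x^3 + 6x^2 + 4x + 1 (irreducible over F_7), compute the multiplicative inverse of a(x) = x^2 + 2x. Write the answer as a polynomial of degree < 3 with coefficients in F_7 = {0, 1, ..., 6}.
a(x)^(-1) ≡ 5x^2 + 5x + 4 (mod f(x))

Since f is irreducible over F_7, F_7[x]/(f) is a field and a(x) ≠ 0 has an inverse. Apply the extended Euclidean algorithm to f(x) and a(x) in F_7[x]: f(x) = (x + 4)·a(x) + (3x + 1);  a(x) = (5x + 6)·(3x + 1) + (1). The last nonzero remainder is the constant 1 = gcd(f, a) in F_7. Back-substituting through the division chain expresses 1 = s(x)·a(x) + t(x)·f(x) with s(x) ≡ 5x^2 + 5x + 4 (mod f), so a(x)^(-1) ≡ s(x) = 5x^2 + 5x + 4 (mod f). Check: (x^2 + 2x)·(5x^2 + 5x + 4) = 5x^4 + x^3 + x ≡ 1 (mod x^3 + 6x^2 + 4x + 1).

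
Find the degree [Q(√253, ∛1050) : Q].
[Q(√253, ∛1050) : Q] = 6

Let L = Q(√253, ∛1050). Since Q(√253) ⊂ L and [Q(√253):Q] = 2, the tower law gives 2 | [L:Q]. Likewise Q(∛1050) ⊂ L with [Q(∛1050):Q] = 3 (because 1050 is not a perfect cube), so 3 | [L:Q]. As gcd(2,3) = 1, [L:Q] is divisible by 6. Conversely L is generated over Q by √253 and ∛1050, so [L:Q] ≤ 2·3 = 6. Therefore [Q(√253, ∛1050) : Q] = 6.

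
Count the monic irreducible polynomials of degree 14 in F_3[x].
There are 341484 monic irreducible polynomials of degree 14 over F_3

Each element of F_{3^14} that lies in no proper subfield is a root of exactly one monic irreducible of degree 14 over F_3, and each such polynomial has 14 distinct roots in F_{3^14}. By Möbius inversion the count is N_3(14) = (1/14) Σ_{d|14} μ(14/d) · 3^d = (1/14)(μ(14)·3^1 + μ(7)·3^2 + μ(2)·3^7 + μ(1)·3^14) = 4780776/14 = 341484.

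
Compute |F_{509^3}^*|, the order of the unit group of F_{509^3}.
|F_{509^3}^*| = 131872228

F_{509^3} has 509^3 = 131872229 elements; its multiplicative group consists of all nonzero elements, so |F_{509^3}^*| = 131872229 - 1 = 131872228. (It is cyclic since any finite subgroup of the multiplicative group of a field is cyclic.)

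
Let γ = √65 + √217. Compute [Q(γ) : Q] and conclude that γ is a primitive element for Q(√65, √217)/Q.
[Q(γ) : Q] = 4 (equivalently, Q(γ) = Q(√65, √217))

Obviously Q(γ) ⊆ Q(√65, √217), and [Q(√65, √217):Q] = 4 (since 65, 217 are distinct squarefree integers > 1 with 14105 not a perfect square). To show equality we compute the minimal polynomial of γ. From γ = √65 + √217: γ^2 = 65 + 2√(14105) + 217 = 282 + 2√(14105), so γ^2 - 282 = 2√(14105); squaring, (γ^2 - 282)^2 = 4·14105, i.e. γ^4 - 564γ^2 + 79524 - 56420 = 0, i.e. γ^4 - 564γ^2 + 23104 = 0. So γ is a root of x^4 - 564x^2 + 23104. This polynomial is irreducible over Q: it has no rational root (each ±√65 ± √217 is irrational), and any factorization into two quadratics over Q would force √(14105) ∈ Q (pairing opposite roots) or √65, √217 ∈ Q (other pairings), all impossible. Hence [Q(γ):Q] = 4 = [Q(√65, √217):Q], so Q(γ) = Q(√65, √217).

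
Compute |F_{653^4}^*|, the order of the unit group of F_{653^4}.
|F_{653^4}^*| = 181824635280

F_{653^4} has 653^4 = 181824635281 elements; its multiplicative group consists of all nonzero elements, so |F_{653^4}^*| = 181824635281 - 1 = 181824635280. (It is cyclic since any finite subgroup of the multiplicative group of a field is cyclic.)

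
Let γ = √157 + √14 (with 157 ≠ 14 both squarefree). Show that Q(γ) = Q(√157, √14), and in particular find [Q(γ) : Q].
[Q(γ) : Q] = 4 (equivalently, Q(γ) = Q(√157, √14))

Obviously Q(γ) ⊆ Q(√157, √14), and [Q(√157, √14):Q] = 4 (since 157, 14 are distinct squarefree integers > 1 with 2198 not a perfect square). To show equality we compute the minimal polynomial of γ. From γ = √157 + √14: γ^2 = 157 + 2√(2198) + 14 = 171 + 2√(2198), so γ^2 - 171 = 2√(2198); squaring, (γ^2 - 171)^2 = 4·2198, i.e. γ^4 - 342γ^2 + 29241 - 8792 = 0, i.e. γ^4 - 342γ^2 + 20449 = 0. So γ is a root of x^4 - 342x^2 + 20449. This polynomial is irreducible over Q: it has no rational root (each ±√157 ± √14 is irrational), and any factorization into two quadratics over Q would force √(2198) ∈ Q (pairing opposite roots) or √157, √14 ∈ Q (other pairings), all impossible. Hence [Q(γ):Q] = 4 = [Q(√157, √14):Q], so Q(γ) = Q(√157, √14).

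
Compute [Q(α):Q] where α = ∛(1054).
[Q(α):Q] = 3

The minimal polynomial of α is x^3 - 1054, irreducible over Q since 1054 is not a perfect cube (so x^3 - 1054 has no rational root). Hence [Q(α):Q] = deg(m_α) = 3.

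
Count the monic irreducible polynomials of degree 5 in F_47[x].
There are 45868992 monic irreducible polynomials of degree 5 over F_47

Each element of F_{47^5} that lies in no proper subfield is a root of exactly one monic irreducible of degree 5 over F_47, and each such polynomial has 5 distinct roots in F_{47^5}. By Möbius inversion the count is N_47(5) = (1/5) Σ_{d|5} μ(5/d) · 47^d = (1/5)(μ(5)·47^1 + μ(1)·47^5) = 229344960/5 = 45868992.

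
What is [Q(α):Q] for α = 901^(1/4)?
[Q(α):Q] = 4

α is a root of x^4 - 901. By Eisenstein's criterion at the prime p = 17 (which divides the constant term 901 but p^2 = 289 does not, since 901 is squarefree), x^4 - 901 is irreducible over Q. Hence [Q(α):Q] = 4.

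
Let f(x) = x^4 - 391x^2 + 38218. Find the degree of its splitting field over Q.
[K : Q] = 4

Solving the quadratic in x^2: x^2 = (391 ± √(391^2 - 4·38218))/2 = (391 ± √9)/2 = (391 ± 3)/2, giving x^2 = 197 or x^2 = 194. So f(x) = (x^2 - 197)(x^2 - 194) and the roots of f are ±√197, ±√194. Hence the splitting field is K = Q(√197, √194). Since 197 and 194 are distinct squarefree integers > 1, their product 38218 is not a perfect square, so √194 ∉ Q(√197). By the tower law [K:Q] = [Q(√197,√194):Q(√197)] · [Q(√197):Q] = 2 · 2 = 4.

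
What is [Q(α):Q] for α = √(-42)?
[Q(α):Q] = 2

[Q(α):Q] equals the degree of the minimal polynomial of α. Here α^2 = -42 and x^2 + 42 is irreducible (d = -42 is squarefree, ≠ 1, hence not a square), so deg(m_α) = 2. Thus [Q(α):Q] = 2.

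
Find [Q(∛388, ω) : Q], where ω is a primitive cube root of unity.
[Q(∛388, ω) : Q] = 6

[Q(∛388):Q] = 3 (min poly x^3 - 388, irreducible since 388 is not a perfect cube). [Q(ω):Q] = 2 (min poly x^2 + x + 1). Since Q(∛388) ⊂ R and ω ∉ R, we have ω ∉ Q(∛388), so x^2 + x + 1 remains irreducible over Q(∛388) and [Q(∛388, ω) : Q(∛388)] = 2. By the tower law, [Q(∛388, ω) : Q] = 3 · 2 = 6. (In fact Q(∛388, ω) is the splitting field of x^3 - 388 over Q.)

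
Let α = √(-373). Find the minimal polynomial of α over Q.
m_α(x) = x^2 + 373

α satisfies α^2 + 373 = 0, so x^2 + 373 annihilates α. Since d = -373 is squarefree and ≠ 1, it is not a perfect square in Q, so x^2 + 373 has no rational root and is therefore irreducible over Q (a degree-2 polynomial over a field is irreducible iff it has no root). Hence m_α(x) = x^2 + 373.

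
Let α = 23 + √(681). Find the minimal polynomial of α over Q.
m_α(x) = x^2 - 46x - 152

From α - 23 = √(681), squaring gives (α - 23)^2 = 681, i.e. α^2 - 46α + 529 = 681, so α^2 - 46α - 152 = 0. The discriminant of x^2 - 46x - 152 is (-46)^2 - 4·(-152) = 2116 + 608 = 2724, and 4·(681) is not a perfect square in Q since 681 is squarefree and ≠ 1. Hence x^2 - 46x - 152 is irreducible over Q and is the minimal polynomial of α.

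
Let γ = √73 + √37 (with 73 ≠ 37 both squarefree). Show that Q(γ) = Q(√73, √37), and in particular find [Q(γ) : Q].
[Q(γ) : Q] = 4 (equivalently, Q(γ) = Q(√73, √37))

Obviously Q(γ) ⊆ Q(√73, √37), and [Q(√73, √37):Q] = 4 (since 73, 37 are distinct squarefree integers > 1 with 2701 not a perfect square). To show equality we compute the minimal polynomial of γ. From γ = √73 + √37: γ^2 = 73 + 2√(2701) + 37 = 110 + 2√(2701), so γ^2 - 110 = 2√(2701); squaring, (γ^2 - 110)^2 = 4·2701, i.e. γ^4 - 220γ^2 + 12100 - 10804 = 0, i.e. γ^4 - 220γ^2 + 1296 = 0. So γ is a root of x^4 - 220x^2 + 1296. This polynomial is irreducible over Q: it has no rational root (each ±√73 ± √37 is irrational), and any factorization into two quadratics over Q would force √(2701) ∈ Q (pairing opposite roots) or √73, √37 ∈ Q (other pairings), all impossible. Hence [Q(γ):Q] = 4 = [Q(√73, √37):Q], so Q(γ) = Q(√73, √37).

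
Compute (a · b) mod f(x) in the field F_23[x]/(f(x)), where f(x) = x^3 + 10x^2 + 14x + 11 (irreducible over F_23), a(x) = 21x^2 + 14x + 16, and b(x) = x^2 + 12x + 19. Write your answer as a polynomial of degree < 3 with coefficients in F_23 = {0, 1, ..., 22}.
a · b ≡ 5x^2 + 18x + 10 (mod f(x))

Multiply in F_23[x]: a(x)·b(x) = (21x^2 + 14x + 16)·(x^2 + 12x + 19) = 21x^4 + 13x^3 + 8x^2 + 21x + 5. This has degree ≥ 3, so divide by f(x) over F_23: 21x^4 + 13x^3 + 8x^2 + 21x + 5 = (21x + 10)·(x^3 + 10x^2 + 14x + 11) + (5x^2 + 18x + 10). Hence a·b ≡ 5x^2 + 18x + 10 (mod f). (F_23[x]/(f) is a field with 23^3 = 12167 elements since f is irreducible of degree 3.)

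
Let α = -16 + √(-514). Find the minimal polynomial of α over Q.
m_α(x) = x^2 + 32x + 770

From α + 16 = √(-514), squaring gives (α + 16)^2 = -514, i.e. α^2 + 32α + 256 = -514, so α^2 + 32α + 770 = 0. The discriminant of x^2 + 32x + 770 is (32)^2 - 4·(770) = 1024 - 3080 = -2056, and 4·(-514) is not a perfect square in Q since -514 is squarefree and ≠ 1. Hence x^2 + 32x + 770 is irreducible over Q and is the minimal polynomial of α.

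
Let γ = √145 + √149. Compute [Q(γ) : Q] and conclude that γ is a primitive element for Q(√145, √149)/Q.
[Q(γ) : Q] = 4 (equivalently, Q(γ) = Q(√145, √149))

Obviously Q(γ) ⊆ Q(√145, √149), and [Q(√145, √149):Q] = 4 (since 145, 149 are distinct squarefree integers > 1 with 21605 not a perfect square). To show equality we compute the minimal polynomial of γ. From γ = √145 + √149: γ^2 = 145 + 2√(21605) + 149 = 294 + 2√(21605), so γ^2 - 294 = 2√(21605); squaring, (γ^2 - 294)^2 = 4·21605, i.e. γ^4 - 588γ^2 + 86436 - 86420 = 0, i.e. γ^4 - 588γ^2 + 16 = 0. So γ is a root of x^4 - 588x^2 + 16. This polynomial is irreducible over Q: it has no rational root (each ±√145 ± √149 is irrational), and any factorization into two quadratics over Q would force √(21605) ∈ Q (pairing opposite roots) or √145, √149 ∈ Q (other pairings), all impossible. Hence [Q(γ):Q] = 4 = [Q(√145, √149):Q], so Q(γ) = Q(√145, √149).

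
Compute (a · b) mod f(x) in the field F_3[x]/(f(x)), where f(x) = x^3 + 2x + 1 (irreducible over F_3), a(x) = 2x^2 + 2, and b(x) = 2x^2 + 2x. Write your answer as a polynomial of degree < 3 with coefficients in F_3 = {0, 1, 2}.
a · b ≡ 2x^2 + x + 2 (mod f(x))

Multiply in F_3[x]: a(x)·b(x) = (2x^2 + 2)·(2x^2 + 2x) = x^4 + x^3 + x^2 + x. This has degree ≥ 3, so divide by f(x) over F_3: x^4 + x^3 + x^2 + x = (x + 1)·(x^3 + 2x + 1) + (2x^2 + x + 2). Hence a·b ≡ 2x^2 + x + 2 (mod f). (F_3[x]/(f) is a field with 3^3 = 27 elements since f is irreducible of degree 3.)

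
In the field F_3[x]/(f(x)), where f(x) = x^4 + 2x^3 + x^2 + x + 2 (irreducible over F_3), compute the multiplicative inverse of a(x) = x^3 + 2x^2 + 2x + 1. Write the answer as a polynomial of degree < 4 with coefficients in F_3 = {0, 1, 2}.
a(x)^(-1) ≡ 2x^3 + x + 1 (mod f(x))

Since f is irreducible over F_3, F_3[x]/(f) is a field and a(x) ≠ 0 has an inverse. Apply the extended Euclidean algorithm to f(x) and a(x) in F_3[x]: f(x) = (x)·a(x) + (2x^2 + 2);  a(x) = (2x + 1)·(2x^2 + 2) + (x + 2);  (2x^2 + 2) = (2x + 2)·(x + 2) + (1). The last nonzero remainder is the constant 1 = gcd(f, a) in F_3. Back-substituting through the division chain expresses 1 = s(x)·a(x) + t(x)·f(x) with s(x) ≡ 2x^3 + x + 1 (mod f), so a(x)^(-1) ≡ s(x) = 2x^3 + x + 1 (mod f). Check: (x^3 + 2x^2 + 2x + 1)·(2x^3 + x + 1) = 2x^6 + x^5 + 2x^4 + 2x^3 + x^2 + 1 ≡ 1 (mod x^4 + 2x^3 + x^2 + x + 2).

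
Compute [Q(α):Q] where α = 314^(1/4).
[Q(α):Q] = 4

α is a root of x^4 - 314. By Eisenstein's criterion at the prime p = 2 (which divides the constant term 314 but p^2 = 4 does not, since 314 is squarefree), x^4 - 314 is irreducible over Q. Hence [Q(α):Q] = 4.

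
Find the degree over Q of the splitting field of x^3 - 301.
[K : Q] = 6

The roots of x^3 - 301 are ∛301, ω∛301, ω^2∛301 where ω = e^(2πi/3) is a primitive cube root of unity, so K = Q(∛301, ω). Now [Q(∛301):Q] = 3 (since 301 is not a perfect cube, x^3 - 301 is irreducible) and [Q(ω):Q] = 2. Both 2 and 3 divide [K:Q], and [K:Q] ≤ 3·2 = 6, so [K:Q] = 6. (Equivalently: Q(∛301) ⊂ R but ω ∉ R, so [K : Q(∛301)] = 2.)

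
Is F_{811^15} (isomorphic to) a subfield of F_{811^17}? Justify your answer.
No: F_{811^15} is not a subfield of F_{811^17}

F_{p^m} embeds in F_{p^n} iff m | n. Here 15 ∤ 17 (since 17 = 1·15 + 2 with remainder 2 ≠ 0), so F_{811^15} is not a subfield of F_{811^17}. Equivalently: if it were, the tower law would give 15 = [F_{811^15}:F_811] dividing [F_{811^17}:F_811] = 17, contradiction.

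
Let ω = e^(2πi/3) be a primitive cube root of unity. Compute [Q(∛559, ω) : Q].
[Q(∛559, ω) : Q] = 6

[Q(∛559):Q] = 3 (min poly x^3 - 559, irreducible since 559 is not a perfect cube). [Q(ω):Q] = 2 (min poly x^2 + x + 1). Since Q(∛559) ⊂ R and ω ∉ R, we have ω ∉ Q(∛559), so x^2 + x + 1 remains irreducible over Q(∛559) and [Q(∛559, ω) : Q(∛559)] = 2. By the tower law, [Q(∛559, ω) : Q] = 3 · 2 = 6. (In fact Q(∛559, ω) is the splitting field of x^3 - 559 over Q.)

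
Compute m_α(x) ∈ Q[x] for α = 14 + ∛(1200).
m_α(x) = x^3 - 42x^2 + 588x - 3944

Set β = α - 14 = ∛(1200), so β^3 = 1200. Then (α - 14)^3 - 1200 = 0, i.e. α is a root of g(x) = (x - 14)^3 - 1200 = x^3 - 42x^2 + 588x - 3944. Since g(x) = h(x - 14) where h(x) = x^3 - 1200, and h is irreducible over Q (because 1200 is not a perfect cube, so h has no rational root, and a monic cubic with no rational root is irreducible), g is also irreducible (irreducibility is preserved under the substitution x → x - 14). Hence m_α(x) = x^3 - 42x^2 + 588x - 3944.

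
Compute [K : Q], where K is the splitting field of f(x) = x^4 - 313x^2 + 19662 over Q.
[K : Q] = 4

Solving the quadratic in x^2: x^2 = (313 ± √(313^2 - 4·19662))/2 = (313 ± √19321)/2 = (313 ± 139)/2, giving x^2 = 226 or x^2 = 87. So f(x) = (x^2 - 226)(x^2 - 87) and the roots of f are ±√226, ±√87. Hence the splitting field is K = Q(√226, √87). Since 226 and 87 are distinct squarefree integers > 1, their product 19662 is not a perfect square, so √87 ∉ Q(√226). By the tower law [K:Q] = [Q(√226,√87):Q(√226)] · [Q(√226):Q] = 2 · 2 = 4.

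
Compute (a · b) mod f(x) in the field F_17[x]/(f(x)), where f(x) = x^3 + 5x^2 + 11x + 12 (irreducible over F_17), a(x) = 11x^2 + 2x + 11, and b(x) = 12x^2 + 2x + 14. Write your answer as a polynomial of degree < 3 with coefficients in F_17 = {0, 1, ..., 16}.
a · b ≡ 4x^2 + x + 8 (mod f(x))

Multiply in F_17[x]: a(x)·b(x) = (11x^2 + 2x + 11)·(12x^2 + 2x + 14) = 13x^4 + 12x^3 + x^2 + 16x + 1. This has degree ≥ 3, so divide by f(x) over F_17: 13x^4 + 12x^3 + x^2 + 16x + 1 = (13x + 15)·(x^3 + 5x^2 + 11x + 12) + (4x^2 + x + 8). Hence a·b ≡ 4x^2 + x + 8 (mod f). (F_17[x]/(f) is a field with 17^3 = 4913 elements since f is irreducible of degree 3.)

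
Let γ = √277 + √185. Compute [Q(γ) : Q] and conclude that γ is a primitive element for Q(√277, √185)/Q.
[Q(γ) : Q] = 4 (equivalently, Q(γ) = Q(√277, √185))

Obviously Q(γ) ⊆ Q(√277, √185), and [Q(√277, √185):Q] = 4 (since 277, 185 are distinct squarefree integers > 1 with 51245 not a perfect square). To show equality we compute the minimal polynomial of γ. From γ = √277 + √185: γ^2 = 277 + 2√(51245) + 185 = 462 + 2√(51245), so γ^2 - 462 = 2√(51245); squaring, (γ^2 - 462)^2 = 4·51245, i.e. γ^4 - 924γ^2 + 213444 - 204980 = 0, i.e. γ^4 - 924γ^2 + 8464 = 0. So γ is a root of x^4 - 924x^2 + 8464. This polynomial is irreducible over Q: it has no rational root (each ±√277 ± √185 is irrational), and any factorization into two quadratics over Q would force √(51245) ∈ Q (pairing opposite roots) or √277, √185 ∈ Q (other pairings), all impossible. Hence [Q(γ):Q] = 4 = [Q(√277, √185):Q], so Q(γ) = Q(√277, √185).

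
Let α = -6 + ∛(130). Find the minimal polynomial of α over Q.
m_α(x) = x^3 + 18x^2 + 108x + 86

Set β = α + 6 = ∛(130), so β^3 = 130. Then (α + 6)^3 - 130 = 0, i.e. α is a root of g(x) = (x + 6)^3 - 130 = x^3 + 18x^2 + 108x + 86. Since g(x) = h(x + 6) where h(x) = x^3 - 130, and h is irreducible over Q (because 130 is not a perfect cube, so h has no rational root, and a monic cubic with no rational root is irreducible), g is also irreducible (irreducibility is preserved under the substitution x → x + 6). Hence m_α(x) = x^3 + 18x^2 + 108x + 86.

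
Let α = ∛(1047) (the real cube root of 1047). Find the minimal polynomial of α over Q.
m_α(x) = x^3 - 1047

α satisfies α^3 = 1047, so x^3 - 1047 annihilates α. By the rational root test, a rational root p/q (in lowest terms) of x^3 - 1047 would satisfy p^3 = 1047 q^3, forcing q = 1 and p^3 = 1047; but 1047 is not a perfect cube, contradiction. A monic cubic over Q with no rational root is irreducible (any nontrivial factorization would include a linear factor). Hence x^3 - 1047 is the minimal polynomial of α, and in particular [Q(α):Q] = 3.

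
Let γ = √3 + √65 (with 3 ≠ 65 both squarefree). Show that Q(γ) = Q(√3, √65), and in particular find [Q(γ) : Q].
[Q(γ) : Q] = 4 (equivalently, Q(γ) = Q(√3, √65))

Obviously Q(γ) ⊆ Q(√3, √65), and [Q(√3, √65):Q] = 4 (since 3, 65 are distinct squarefree integers > 1 with 195 not a perfect square). To show equality we compute the minimal polynomial of γ. From γ = √3 + √65: γ^2 = 3 + 2√(195) + 65 = 68 + 2√(195), so γ^2 - 68 = 2√(195); squaring, (γ^2 - 68)^2 = 4·195, i.e. γ^4 - 136γ^2 + 4624 - 780 = 0, i.e. γ^4 - 136γ^2 + 3844 = 0. So γ is a root of x^4 - 136x^2 + 3844. This polynomial is irreducible over Q: it has no rational root (each ±√3 ± √65 is irrational), and any factorization into two quadratics over Q would force √(195) ∈ Q (pairing opposite roots) or √3, √65 ∈ Q (other pairings), all impossible. Hence [Q(γ):Q] = 4 = [Q(√3, √65):Q], so Q(γ) = Q(√3, √65).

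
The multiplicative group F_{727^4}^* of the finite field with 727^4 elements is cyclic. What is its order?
|F_{727^4}^*| = 279342903840

F_{727^4} has 727^4 = 279342903841 elements; its multiplicative group consists of all nonzero elements, so |F_{727^4}^*| = 279342903841 - 1 = 279342903840. (It is cyclic since any finite subgroup of the multiplicative group of a field is cyclic.)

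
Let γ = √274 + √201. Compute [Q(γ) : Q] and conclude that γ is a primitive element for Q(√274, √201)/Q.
[Q(γ) : Q] = 4 (equivalently, Q(γ) = Q(√274, √201))

Obviously Q(γ) ⊆ Q(√274, √201), and [Q(√274, √201):Q] = 4 (since 274, 201 are distinct squarefree integers > 1 with 55074 not a perfect square). To show equality we compute the minimal polynomial of γ. From γ = √274 + √201: γ^2 = 274 + 2√(55074) + 201 = 475 + 2√(55074), so γ^2 - 475 = 2√(55074); squaring, (γ^2 - 475)^2 = 4·55074, i.e. γ^4 - 950γ^2 + 225625 - 220296 = 0, i.e. γ^4 - 950γ^2 + 5329 = 0. So γ is a root of x^4 - 950x^2 + 5329. This polynomial is irreducible over Q: it has no rational root (each ±√274 ± √201 is irrational), and any factorization into two quadratics over Q would force √(55074) ∈ Q (pairing opposite roots) or √274, √201 ∈ Q (other pairings), all impossible. Hence [Q(γ):Q] = 4 = [Q(√274, √201):Q], so Q(γ) = Q(√274, √201).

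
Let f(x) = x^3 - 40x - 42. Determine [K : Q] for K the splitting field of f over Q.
[K : Q] = 6

By the rational root test, any rational root of the monic integer polynomial f(x) = x^3 - 40x - 42 must be an integer dividing the constant term -42, i.e. one of ±{1, 2, 3, 6, 7, 14, 21, 42}. Evaluating: f(1) = -81, f(-1) = -3, f(2) = -114, f(-2) = 30, f(3) = -135, f(-3) = 51, f(6) = -66, f(-6) = -18, f(7) = 21, f(-7) = -105, f(14) = 2142, f(-14) = -2226, f(21) = 8379, f(-21) = -8463, f(42) = 72366, f(-42) = -72450; none is 0, so f has no rational root and is therefore irreducible over Q (a cubic with no linear factor over a field is irreducible). For an irreducible cubic, the Galois group is A_3 or S_3 according as the discriminant disc(f) = -4a^3 - 27b^2 = -4·(-40)^3 - 27·(-42)^2 = 208372 is or is not a square in Q. Here disc(f) = 208372 is not a perfect square in Q, so the Galois group of f over Q is not contained in A_3 and must be all of S_3. The splitting field has degree |S_3| = 6 over Q, so [K : Q] = 6.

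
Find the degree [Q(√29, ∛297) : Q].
[Q(√29, ∛297) : Q] = 6

Let L = Q(√29, ∛297). Since Q(√29) ⊂ L and [Q(√29):Q] = 2, the tower law gives 2 | [L:Q]. Likewise Q(∛297) ⊂ L with [Q(∛297):Q] = 3 (because 297 is not a perfect cube), so 3 | [L:Q]. As gcd(2,3) = 1, [L:Q] is divisible by 6. Conversely L is generated over Q by √29 and ∛297, so [L:Q] ≤ 2·3 = 6. Therefore [Q(√29, ∛297) : Q] = 6.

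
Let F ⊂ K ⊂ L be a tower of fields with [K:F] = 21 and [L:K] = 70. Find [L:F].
[L:F] = 1470

The tower law says that for any tower of field extensions F ⊂ K ⊂ L with finite degrees, [L:F] = [L:K] · [K:F]. Here this gives [L:F] = 70 · 21 = 1470.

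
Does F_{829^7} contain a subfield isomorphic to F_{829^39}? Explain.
No: F_{829^39} is not a subfield of F_{829^7}

F_{p^m} embeds in F_{p^n} iff m | n. Here 39 ∤ 7 (since 7 = 0·39 + 7 with remainder 7 ≠ 0), so F_{829^39} is not a subfield of F_{829^7}. Equivalently: if it were, the tower law would give 39 = [F_{829^39}:F_829] dividing [F_{829^7}:F_829] = 7, contradiction.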